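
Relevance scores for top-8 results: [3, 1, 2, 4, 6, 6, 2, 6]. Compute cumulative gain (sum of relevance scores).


Cumulative Gain = sum of relevance scores
Position 1: rel=3, running sum=3
Position 2: rel=1, running sum=4
Position 3: rel=2, running sum=6
Position 4: rel=4, running sum=10
Position 5: rel=6, running sum=16
Position 6: rel=6, running sum=22
Position 7: rel=2, running sum=24
Position 8: rel=6, running sum=30
CG = 30

30


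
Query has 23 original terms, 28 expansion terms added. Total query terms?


Original terms: 23
Expansion terms: 28
Total = 23 + 28 = 51

51


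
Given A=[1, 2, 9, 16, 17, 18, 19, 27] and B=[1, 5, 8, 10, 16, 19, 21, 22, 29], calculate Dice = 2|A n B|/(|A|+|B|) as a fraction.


A intersect B = [1, 16, 19]
|A intersect B| = 3
|A| = 8, |B| = 9
Dice = 2*3 / (8+9)
= 6 / 17 = 6/17

6/17


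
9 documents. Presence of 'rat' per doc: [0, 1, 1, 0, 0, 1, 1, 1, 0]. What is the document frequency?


Checking each document for 'rat':
Doc 1: absent
Doc 2: present
Doc 3: present
Doc 4: absent
Doc 5: absent
Doc 6: present
Doc 7: present
Doc 8: present
Doc 9: absent
df = sum of presences = 0 + 1 + 1 + 0 + 0 + 1 + 1 + 1 + 0 = 5

5


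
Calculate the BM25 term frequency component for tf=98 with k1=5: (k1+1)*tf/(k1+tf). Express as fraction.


BM25 TF component = (k1+1)*tf / (k1+tf)
k1 = 5, tf = 98
Numerator = (5+1)*98 = 588
Denominator = 5 + 98 = 103
= 588/103 = 588/103

588/103


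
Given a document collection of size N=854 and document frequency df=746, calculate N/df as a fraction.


IDF ratio = N / df
= 854 / 746
= 427/373

427/373


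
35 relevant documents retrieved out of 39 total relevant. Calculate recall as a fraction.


Recall = retrieved_relevant / total_relevant
= 35 / 39
= 35 / (35 + 4)
= 35/39

35/39


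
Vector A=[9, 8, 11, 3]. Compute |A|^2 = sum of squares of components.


|A|^2 = sum of squared components
A[0]^2 = 9^2 = 81
A[1]^2 = 8^2 = 64
A[2]^2 = 11^2 = 121
A[3]^2 = 3^2 = 9
Sum = 81 + 64 + 121 + 9 = 275

275


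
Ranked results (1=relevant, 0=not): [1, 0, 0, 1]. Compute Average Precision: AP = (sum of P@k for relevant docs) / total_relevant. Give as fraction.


Computing P@k for each relevant position:
Position 1: relevant, P@1 = 1/1 = 1
Position 2: not relevant
Position 3: not relevant
Position 4: relevant, P@4 = 2/4 = 1/2
Sum of P@k = 1 + 1/2 = 3/2
AP = 3/2 / 2 = 3/4

3/4


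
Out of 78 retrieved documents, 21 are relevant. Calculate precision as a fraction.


Precision = relevant_retrieved / total_retrieved
= 21 / 78
= 21 / (21 + 57)
= 7/26

7/26


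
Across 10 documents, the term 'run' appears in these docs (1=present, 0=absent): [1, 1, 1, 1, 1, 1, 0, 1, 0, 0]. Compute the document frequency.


Checking each document for 'run':
Doc 1: present
Doc 2: present
Doc 3: present
Doc 4: present
Doc 5: present
Doc 6: present
Doc 7: absent
Doc 8: present
Doc 9: absent
Doc 10: absent
df = sum of presences = 1 + 1 + 1 + 1 + 1 + 1 + 0 + 1 + 0 + 0 = 7

7


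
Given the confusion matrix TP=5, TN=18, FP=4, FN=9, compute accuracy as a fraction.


Accuracy = (TP + TN) / (TP + TN + FP + FN)
TP + TN = 5 + 18 = 23
Total = 5 + 18 + 4 + 9 = 36
Accuracy = 23 / 36 = 23/36

23/36


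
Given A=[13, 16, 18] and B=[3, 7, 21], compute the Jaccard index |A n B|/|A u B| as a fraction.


A intersect B = []
|A intersect B| = 0
A union B = [3, 7, 13, 16, 18, 21]
|A union B| = 6
Jaccard = 0/6 = 0

0


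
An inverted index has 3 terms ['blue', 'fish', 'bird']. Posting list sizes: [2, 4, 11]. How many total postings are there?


Summing posting list sizes:
'blue': 2 postings
'fish': 4 postings
'bird': 11 postings
Total = 2 + 4 + 11 = 17

17


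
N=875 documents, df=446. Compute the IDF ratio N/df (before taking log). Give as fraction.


IDF ratio = N / df
= 875 / 446
= 875/446

875/446


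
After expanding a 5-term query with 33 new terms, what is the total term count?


Original terms: 5
Expansion terms: 33
Total = 5 + 33 = 38

38


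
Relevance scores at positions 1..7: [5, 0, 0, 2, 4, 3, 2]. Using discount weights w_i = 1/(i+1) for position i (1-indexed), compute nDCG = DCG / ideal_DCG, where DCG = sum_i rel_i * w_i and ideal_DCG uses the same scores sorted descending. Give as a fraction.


Position discount weights w_i = 1/(i+1) for i=1..7:
Weights = [1/2, 1/3, 1/4, 1/5, 1/6, 1/7, 1/8]
Actual relevance: [5, 0, 0, 2, 4, 3, 2]
DCG = 5/2 + 0/3 + 0/4 + 2/5 + 4/6 + 3/7 + 2/8 = 1783/420
Ideal relevance (sorted desc): [5, 4, 3, 2, 2, 0, 0]
Ideal DCG = 5/2 + 4/3 + 3/4 + 2/5 + 2/6 + 0/7 + 0/8 = 319/60
nDCG = DCG / ideal_DCG = 1783/420 / 319/60 = 1783/2233

1783/2233


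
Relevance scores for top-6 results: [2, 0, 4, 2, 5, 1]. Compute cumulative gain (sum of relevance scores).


Cumulative Gain = sum of relevance scores
Position 1: rel=2, running sum=2
Position 2: rel=0, running sum=2
Position 3: rel=4, running sum=6
Position 4: rel=2, running sum=8
Position 5: rel=5, running sum=13
Position 6: rel=1, running sum=14
CG = 14

14


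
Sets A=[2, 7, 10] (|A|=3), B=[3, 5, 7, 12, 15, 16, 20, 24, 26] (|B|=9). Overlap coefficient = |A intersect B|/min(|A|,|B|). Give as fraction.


A intersect B = [7]
|A intersect B| = 1
min(|A|, |B|) = min(3, 9) = 3
Overlap = 1 / 3 = 1/3

1/3


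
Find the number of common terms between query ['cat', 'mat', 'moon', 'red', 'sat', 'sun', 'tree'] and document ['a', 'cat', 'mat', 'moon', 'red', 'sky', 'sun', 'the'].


Query terms: ['cat', 'mat', 'moon', 'red', 'sat', 'sun', 'tree']
Document terms: ['a', 'cat', 'mat', 'moon', 'red', 'sky', 'sun', 'the']
Common terms: ['cat', 'mat', 'moon', 'red', 'sun']
Overlap count = 5

5


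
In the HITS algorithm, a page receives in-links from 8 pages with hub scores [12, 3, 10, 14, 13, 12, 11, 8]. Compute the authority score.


Authority = sum of hub scores of in-linkers
In-link 1: hub score = 12
In-link 2: hub score = 3
In-link 3: hub score = 10
In-link 4: hub score = 14
In-link 5: hub score = 13
In-link 6: hub score = 12
In-link 7: hub score = 11
In-link 8: hub score = 8
Authority = 12 + 3 + 10 + 14 + 13 + 12 + 11 + 8 = 83

83


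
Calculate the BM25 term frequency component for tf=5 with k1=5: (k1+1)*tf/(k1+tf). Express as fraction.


BM25 TF component = (k1+1)*tf / (k1+tf)
k1 = 5, tf = 5
Numerator = (5+1)*5 = 30
Denominator = 5 + 5 = 10
= 30/10 = 3

3


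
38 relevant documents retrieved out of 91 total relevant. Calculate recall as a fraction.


Recall = retrieved_relevant / total_relevant
= 38 / 91
= 38 / (38 + 53)
= 38/91

38/91


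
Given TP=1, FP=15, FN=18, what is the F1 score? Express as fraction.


F1 = 2 * P * R / (P + R)
P = TP/(TP+FP) = 1/16 = 1/16
R = TP/(TP+FN) = 1/19 = 1/19
2 * P * R = 2 * 1/16 * 1/19 = 1/152
P + R = 1/16 + 1/19 = 35/304
F1 = 1/152 / 35/304 = 2/35

2/35


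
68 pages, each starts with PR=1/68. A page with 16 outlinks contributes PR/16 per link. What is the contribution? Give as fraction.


Initial PR = 1/68 = 1/68
Outlinks = 16
Contribution per link = PR / outlinks
= 1/68 / 16
= 1/1088

1/1088


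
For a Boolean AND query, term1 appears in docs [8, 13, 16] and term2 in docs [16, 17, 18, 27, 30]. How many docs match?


Boolean AND: find intersection of posting lists
term1 docs: [8, 13, 16]
term2 docs: [16, 17, 18, 27, 30]
Intersection: [16]
|intersection| = 1

1


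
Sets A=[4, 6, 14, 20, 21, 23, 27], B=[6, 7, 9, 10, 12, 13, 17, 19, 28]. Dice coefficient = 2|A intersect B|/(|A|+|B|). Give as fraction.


A intersect B = [6]
|A intersect B| = 1
|A| = 7, |B| = 9
Dice = 2*1 / (7+9)
= 2 / 16 = 1/8

1/8


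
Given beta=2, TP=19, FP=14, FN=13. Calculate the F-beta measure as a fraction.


P = TP/(TP+FP) = 19/33 = 19/33
R = TP/(TP+FN) = 19/32 = 19/32
beta^2 = 2^2 = 4
(1 + beta^2) = 5
Numerator = (1+beta^2)*P*R = 1805/1056
Denominator = beta^2*P + R = 76/33 + 19/32 = 3059/1056
F_beta = 95/161

95/161


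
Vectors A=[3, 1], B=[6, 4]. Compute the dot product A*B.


Dot product = sum of element-wise products
A[0]*B[0] = 3*6 = 18
A[1]*B[1] = 1*4 = 4
Sum = 18 + 4 = 22

22


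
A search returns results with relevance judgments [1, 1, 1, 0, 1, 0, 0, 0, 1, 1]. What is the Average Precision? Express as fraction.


Computing P@k for each relevant position:
Position 1: relevant, P@1 = 1/1 = 1
Position 2: relevant, P@2 = 2/2 = 1
Position 3: relevant, P@3 = 3/3 = 1
Position 4: not relevant
Position 5: relevant, P@5 = 4/5 = 4/5
Position 6: not relevant
Position 7: not relevant
Position 8: not relevant
Position 9: relevant, P@9 = 5/9 = 5/9
Position 10: relevant, P@10 = 6/10 = 3/5
Sum of P@k = 1 + 1 + 1 + 4/5 + 5/9 + 3/5 = 223/45
AP = 223/45 / 6 = 223/270

223/270


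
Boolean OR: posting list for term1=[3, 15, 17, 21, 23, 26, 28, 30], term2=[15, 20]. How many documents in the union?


Boolean OR: find union of posting lists
term1 docs: [3, 15, 17, 21, 23, 26, 28, 30]
term2 docs: [15, 20]
Union: [3, 15, 17, 20, 21, 23, 26, 28, 30]
|union| = 9

9


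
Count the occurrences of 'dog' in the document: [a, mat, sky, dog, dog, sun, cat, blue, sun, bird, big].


Document has 11 words
Scanning for 'dog':
Found at positions: [3, 4]
Count = 2

2


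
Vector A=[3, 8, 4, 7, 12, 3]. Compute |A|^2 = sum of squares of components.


|A|^2 = sum of squared components
A[0]^2 = 3^2 = 9
A[1]^2 = 8^2 = 64
A[2]^2 = 4^2 = 16
A[3]^2 = 7^2 = 49
A[4]^2 = 12^2 = 144
A[5]^2 = 3^2 = 9
Sum = 9 + 64 + 16 + 49 + 144 + 9 = 291

291


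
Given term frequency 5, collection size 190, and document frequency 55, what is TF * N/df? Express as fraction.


TF * (N/df)
= 5 * (190/55)
= 5 * 38/11
= 190/11

190/11


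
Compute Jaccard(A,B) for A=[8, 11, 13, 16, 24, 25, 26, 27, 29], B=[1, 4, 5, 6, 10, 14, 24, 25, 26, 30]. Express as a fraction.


A intersect B = [24, 25, 26]
|A intersect B| = 3
A union B = [1, 4, 5, 6, 8, 10, 11, 13, 14, 16, 24, 25, 26, 27, 29, 30]
|A union B| = 16
Jaccard = 3/16 = 3/16

3/16


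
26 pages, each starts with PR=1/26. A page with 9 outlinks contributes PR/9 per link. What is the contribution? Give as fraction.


Initial PR = 1/26 = 1/26
Outlinks = 9
Contribution per link = PR / outlinks
= 1/26 / 9
= 1/234

1/234


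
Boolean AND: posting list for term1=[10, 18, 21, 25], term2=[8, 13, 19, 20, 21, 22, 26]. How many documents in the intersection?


Boolean AND: find intersection of posting lists
term1 docs: [10, 18, 21, 25]
term2 docs: [8, 13, 19, 20, 21, 22, 26]
Intersection: [21]
|intersection| = 1

1


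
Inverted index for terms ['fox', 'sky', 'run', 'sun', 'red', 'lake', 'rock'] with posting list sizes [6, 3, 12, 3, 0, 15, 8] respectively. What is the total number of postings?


Summing posting list sizes:
'fox': 6 postings
'sky': 3 postings
'run': 12 postings
'sun': 3 postings
'red': 0 postings
'lake': 15 postings
'rock': 8 postings
Total = 6 + 3 + 12 + 3 + 0 + 15 + 8 = 47

47


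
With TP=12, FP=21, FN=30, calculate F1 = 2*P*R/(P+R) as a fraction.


F1 = 2 * P * R / (P + R)
P = TP/(TP+FP) = 12/33 = 4/11
R = TP/(TP+FN) = 12/42 = 2/7
2 * P * R = 2 * 4/11 * 2/7 = 16/77
P + R = 4/11 + 2/7 = 50/77
F1 = 16/77 / 50/77 = 8/25

8/25


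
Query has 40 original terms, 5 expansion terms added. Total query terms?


Original terms: 40
Expansion terms: 5
Total = 40 + 5 = 45

45


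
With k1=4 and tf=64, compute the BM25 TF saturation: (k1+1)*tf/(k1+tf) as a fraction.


BM25 TF component = (k1+1)*tf / (k1+tf)
k1 = 4, tf = 64
Numerator = (4+1)*64 = 320
Denominator = 4 + 64 = 68
= 320/68 = 80/17

80/17


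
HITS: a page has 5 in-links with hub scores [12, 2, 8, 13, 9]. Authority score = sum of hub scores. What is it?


Authority = sum of hub scores of in-linkers
In-link 1: hub score = 12
In-link 2: hub score = 2
In-link 3: hub score = 8
In-link 4: hub score = 13
In-link 5: hub score = 9
Authority = 12 + 2 + 8 + 13 + 9 = 44

44


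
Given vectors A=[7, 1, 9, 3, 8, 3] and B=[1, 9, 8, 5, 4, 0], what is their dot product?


Dot product = sum of element-wise products
A[0]*B[0] = 7*1 = 7
A[1]*B[1] = 1*9 = 9
A[2]*B[2] = 9*8 = 72
A[3]*B[3] = 3*5 = 15
A[4]*B[4] = 8*4 = 32
A[5]*B[5] = 3*0 = 0
Sum = 7 + 9 + 72 + 15 + 32 + 0 = 135

135


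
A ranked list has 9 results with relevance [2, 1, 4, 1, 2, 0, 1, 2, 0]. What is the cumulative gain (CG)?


Cumulative Gain = sum of relevance scores
Position 1: rel=2, running sum=2
Position 2: rel=1, running sum=3
Position 3: rel=4, running sum=7
Position 4: rel=1, running sum=8
Position 5: rel=2, running sum=10
Position 6: rel=0, running sum=10
Position 7: rel=1, running sum=11
Position 8: rel=2, running sum=13
Position 9: rel=0, running sum=13
CG = 13

13


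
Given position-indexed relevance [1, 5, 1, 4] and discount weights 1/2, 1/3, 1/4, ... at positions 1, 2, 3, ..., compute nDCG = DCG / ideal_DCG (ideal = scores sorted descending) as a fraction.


Position discount weights w_i = 1/(i+1) for i=1..4:
Weights = [1/2, 1/3, 1/4, 1/5]
Actual relevance: [1, 5, 1, 4]
DCG = 1/2 + 5/3 + 1/4 + 4/5 = 193/60
Ideal relevance (sorted desc): [5, 4, 1, 1]
Ideal DCG = 5/2 + 4/3 + 1/4 + 1/5 = 257/60
nDCG = DCG / ideal_DCG = 193/60 / 257/60 = 193/257

193/257


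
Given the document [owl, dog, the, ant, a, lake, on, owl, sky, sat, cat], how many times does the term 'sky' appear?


Document has 11 words
Scanning for 'sky':
Found at positions: [8]
Count = 1

1


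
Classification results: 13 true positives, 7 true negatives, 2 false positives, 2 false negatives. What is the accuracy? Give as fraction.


Accuracy = (TP + TN) / (TP + TN + FP + FN)
TP + TN = 13 + 7 = 20
Total = 13 + 7 + 2 + 2 = 24
Accuracy = 20 / 24 = 5/6

5/6


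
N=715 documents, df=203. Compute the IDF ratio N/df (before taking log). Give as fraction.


IDF ratio = N / df
= 715 / 203
= 715/203

715/203


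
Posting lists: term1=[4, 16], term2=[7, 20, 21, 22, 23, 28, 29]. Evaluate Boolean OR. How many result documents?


Boolean OR: find union of posting lists
term1 docs: [4, 16]
term2 docs: [7, 20, 21, 22, 23, 28, 29]
Union: [4, 7, 16, 20, 21, 22, 23, 28, 29]
|union| = 9

9


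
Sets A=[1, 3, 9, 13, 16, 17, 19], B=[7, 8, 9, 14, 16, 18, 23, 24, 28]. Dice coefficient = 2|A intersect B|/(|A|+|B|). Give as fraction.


A intersect B = [9, 16]
|A intersect B| = 2
|A| = 7, |B| = 9
Dice = 2*2 / (7+9)
= 4 / 16 = 1/4

1/4


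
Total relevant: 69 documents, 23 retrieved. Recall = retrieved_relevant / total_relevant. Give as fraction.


Recall = retrieved_relevant / total_relevant
= 23 / 69
= 23 / (23 + 46)
= 1/3

1/3


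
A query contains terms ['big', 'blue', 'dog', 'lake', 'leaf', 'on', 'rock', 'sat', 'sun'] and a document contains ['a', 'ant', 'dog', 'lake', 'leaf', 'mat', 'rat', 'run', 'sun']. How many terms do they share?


Query terms: ['big', 'blue', 'dog', 'lake', 'leaf', 'on', 'rock', 'sat', 'sun']
Document terms: ['a', 'ant', 'dog', 'lake', 'leaf', 'mat', 'rat', 'run', 'sun']
Common terms: ['dog', 'lake', 'leaf', 'sun']
Overlap count = 4

4


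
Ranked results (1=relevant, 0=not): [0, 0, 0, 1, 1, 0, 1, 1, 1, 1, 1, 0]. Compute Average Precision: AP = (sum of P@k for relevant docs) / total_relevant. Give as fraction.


Computing P@k for each relevant position:
Position 1: not relevant
Position 2: not relevant
Position 3: not relevant
Position 4: relevant, P@4 = 1/4 = 1/4
Position 5: relevant, P@5 = 2/5 = 2/5
Position 6: not relevant
Position 7: relevant, P@7 = 3/7 = 3/7
Position 8: relevant, P@8 = 4/8 = 1/2
Position 9: relevant, P@9 = 5/9 = 5/9
Position 10: relevant, P@10 = 6/10 = 3/5
Position 11: relevant, P@11 = 7/11 = 7/11
Position 12: not relevant
Sum of P@k = 1/4 + 2/5 + 3/7 + 1/2 + 5/9 + 3/5 + 7/11 = 9343/2772
AP = 9343/2772 / 7 = 9343/19404

9343/19404


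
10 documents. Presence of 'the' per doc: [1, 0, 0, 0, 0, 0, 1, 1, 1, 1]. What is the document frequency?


Checking each document for 'the':
Doc 1: present
Doc 2: absent
Doc 3: absent
Doc 4: absent
Doc 5: absent
Doc 6: absent
Doc 7: present
Doc 8: present
Doc 9: present
Doc 10: present
df = sum of presences = 1 + 0 + 0 + 0 + 0 + 0 + 1 + 1 + 1 + 1 = 5

5


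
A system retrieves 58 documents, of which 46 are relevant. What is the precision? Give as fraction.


Precision = relevant_retrieved / total_retrieved
= 46 / 58
= 46 / (46 + 12)
= 23/29

23/29


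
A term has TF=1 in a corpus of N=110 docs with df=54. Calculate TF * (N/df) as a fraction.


TF * (N/df)
= 1 * (110/54)
= 1 * 55/27
= 55/27

55/27


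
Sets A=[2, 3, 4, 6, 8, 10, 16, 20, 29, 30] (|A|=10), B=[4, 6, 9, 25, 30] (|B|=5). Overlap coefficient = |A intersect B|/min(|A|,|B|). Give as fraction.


A intersect B = [4, 6, 30]
|A intersect B| = 3
min(|A|, |B|) = min(10, 5) = 5
Overlap = 3 / 5 = 3/5

3/5


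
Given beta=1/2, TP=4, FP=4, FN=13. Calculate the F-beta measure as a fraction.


P = TP/(TP+FP) = 4/8 = 1/2
R = TP/(TP+FN) = 4/17 = 4/17
beta^2 = 1/2^2 = 1/4
(1 + beta^2) = 5/4
Numerator = (1+beta^2)*P*R = 5/34
Denominator = beta^2*P + R = 1/8 + 4/17 = 49/136
F_beta = 20/49

20/49


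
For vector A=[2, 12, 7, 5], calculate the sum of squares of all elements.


|A|^2 = sum of squared components
A[0]^2 = 2^2 = 4
A[1]^2 = 12^2 = 144
A[2]^2 = 7^2 = 49
A[3]^2 = 5^2 = 25
Sum = 4 + 144 + 49 + 25 = 222

222


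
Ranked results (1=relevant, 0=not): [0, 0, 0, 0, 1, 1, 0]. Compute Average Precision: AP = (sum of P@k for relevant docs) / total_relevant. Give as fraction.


Computing P@k for each relevant position:
Position 1: not relevant
Position 2: not relevant
Position 3: not relevant
Position 4: not relevant
Position 5: relevant, P@5 = 1/5 = 1/5
Position 6: relevant, P@6 = 2/6 = 1/3
Position 7: not relevant
Sum of P@k = 1/5 + 1/3 = 8/15
AP = 8/15 / 2 = 4/15

4/15


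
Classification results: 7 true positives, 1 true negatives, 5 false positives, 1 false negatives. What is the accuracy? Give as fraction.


Accuracy = (TP + TN) / (TP + TN + FP + FN)
TP + TN = 7 + 1 = 8
Total = 7 + 1 + 5 + 1 = 14
Accuracy = 8 / 14 = 4/7

4/7


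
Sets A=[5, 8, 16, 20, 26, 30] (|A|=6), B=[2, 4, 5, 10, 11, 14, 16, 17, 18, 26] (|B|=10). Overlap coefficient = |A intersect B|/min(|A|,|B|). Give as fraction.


A intersect B = [5, 16, 26]
|A intersect B| = 3
min(|A|, |B|) = min(6, 10) = 6
Overlap = 3 / 6 = 1/2

1/2


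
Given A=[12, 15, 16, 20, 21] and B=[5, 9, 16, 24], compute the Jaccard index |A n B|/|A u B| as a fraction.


A intersect B = [16]
|A intersect B| = 1
A union B = [5, 9, 12, 15, 16, 20, 21, 24]
|A union B| = 8
Jaccard = 1/8 = 1/8

1/8


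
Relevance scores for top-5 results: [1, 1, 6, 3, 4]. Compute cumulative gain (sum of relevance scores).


Cumulative Gain = sum of relevance scores
Position 1: rel=1, running sum=1
Position 2: rel=1, running sum=2
Position 3: rel=6, running sum=8
Position 4: rel=3, running sum=11
Position 5: rel=4, running sum=15
CG = 15

15


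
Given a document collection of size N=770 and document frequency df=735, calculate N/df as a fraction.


IDF ratio = N / df
= 770 / 735
= 22/21

22/21


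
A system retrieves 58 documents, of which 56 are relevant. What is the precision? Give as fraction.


Precision = relevant_retrieved / total_retrieved
= 56 / 58
= 56 / (56 + 2)
= 28/29

28/29


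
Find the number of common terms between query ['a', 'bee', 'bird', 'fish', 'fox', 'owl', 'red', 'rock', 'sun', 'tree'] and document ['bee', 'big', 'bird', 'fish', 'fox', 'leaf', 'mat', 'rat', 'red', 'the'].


Query terms: ['a', 'bee', 'bird', 'fish', 'fox', 'owl', 'red', 'rock', 'sun', 'tree']
Document terms: ['bee', 'big', 'bird', 'fish', 'fox', 'leaf', 'mat', 'rat', 'red', 'the']
Common terms: ['bee', 'bird', 'fish', 'fox', 'red']
Overlap count = 5

5


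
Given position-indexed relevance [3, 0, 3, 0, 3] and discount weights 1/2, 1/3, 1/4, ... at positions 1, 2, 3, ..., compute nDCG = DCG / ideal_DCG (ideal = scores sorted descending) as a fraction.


Position discount weights w_i = 1/(i+1) for i=1..5:
Weights = [1/2, 1/3, 1/4, 1/5, 1/6]
Actual relevance: [3, 0, 3, 0, 3]
DCG = 3/2 + 0/3 + 3/4 + 0/5 + 3/6 = 11/4
Ideal relevance (sorted desc): [3, 3, 3, 0, 0]
Ideal DCG = 3/2 + 3/3 + 3/4 + 0/5 + 0/6 = 13/4
nDCG = DCG / ideal_DCG = 11/4 / 13/4 = 11/13

11/13


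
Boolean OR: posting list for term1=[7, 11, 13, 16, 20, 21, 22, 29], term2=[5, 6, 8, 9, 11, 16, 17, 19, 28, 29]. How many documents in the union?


Boolean OR: find union of posting lists
term1 docs: [7, 11, 13, 16, 20, 21, 22, 29]
term2 docs: [5, 6, 8, 9, 11, 16, 17, 19, 28, 29]
Union: [5, 6, 7, 8, 9, 11, 13, 16, 17, 19, 20, 21, 22, 28, 29]
|union| = 15

15


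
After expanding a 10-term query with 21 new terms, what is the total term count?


Original terms: 10
Expansion terms: 21
Total = 10 + 21 = 31

31


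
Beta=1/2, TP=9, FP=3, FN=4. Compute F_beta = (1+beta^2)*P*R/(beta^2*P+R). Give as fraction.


P = TP/(TP+FP) = 9/12 = 3/4
R = TP/(TP+FN) = 9/13 = 9/13
beta^2 = 1/2^2 = 1/4
(1 + beta^2) = 5/4
Numerator = (1+beta^2)*P*R = 135/208
Denominator = beta^2*P + R = 3/16 + 9/13 = 183/208
F_beta = 45/61

45/61


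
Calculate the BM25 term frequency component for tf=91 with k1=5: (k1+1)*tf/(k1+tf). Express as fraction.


BM25 TF component = (k1+1)*tf / (k1+tf)
k1 = 5, tf = 91
Numerator = (5+1)*91 = 546
Denominator = 5 + 91 = 96
= 546/96 = 91/16

91/16


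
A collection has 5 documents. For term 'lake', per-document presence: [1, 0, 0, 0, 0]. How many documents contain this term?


Checking each document for 'lake':
Doc 1: present
Doc 2: absent
Doc 3: absent
Doc 4: absent
Doc 5: absent
df = sum of presences = 1 + 0 + 0 + 0 + 0 = 1

1


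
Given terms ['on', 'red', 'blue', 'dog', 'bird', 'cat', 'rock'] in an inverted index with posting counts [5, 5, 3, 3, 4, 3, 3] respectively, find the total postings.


Summing posting list sizes:
'on': 5 postings
'red': 5 postings
'blue': 3 postings
'dog': 3 postings
'bird': 4 postings
'cat': 3 postings
'rock': 3 postings
Total = 5 + 5 + 3 + 3 + 4 + 3 + 3 = 26

26


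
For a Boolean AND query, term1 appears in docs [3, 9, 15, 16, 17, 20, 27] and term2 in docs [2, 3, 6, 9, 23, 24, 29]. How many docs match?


Boolean AND: find intersection of posting lists
term1 docs: [3, 9, 15, 16, 17, 20, 27]
term2 docs: [2, 3, 6, 9, 23, 24, 29]
Intersection: [3, 9]
|intersection| = 2

2


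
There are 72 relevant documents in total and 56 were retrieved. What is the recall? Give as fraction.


Recall = retrieved_relevant / total_relevant
= 56 / 72
= 56 / (56 + 16)
= 7/9

7/9


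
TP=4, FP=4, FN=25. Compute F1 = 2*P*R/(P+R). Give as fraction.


F1 = 2 * P * R / (P + R)
P = TP/(TP+FP) = 4/8 = 1/2
R = TP/(TP+FN) = 4/29 = 4/29
2 * P * R = 2 * 1/2 * 4/29 = 4/29
P + R = 1/2 + 4/29 = 37/58
F1 = 4/29 / 37/58 = 8/37

8/37


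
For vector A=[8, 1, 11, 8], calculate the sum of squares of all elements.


|A|^2 = sum of squared components
A[0]^2 = 8^2 = 64
A[1]^2 = 1^2 = 1
A[2]^2 = 11^2 = 121
A[3]^2 = 8^2 = 64
Sum = 64 + 1 + 121 + 64 = 250

250


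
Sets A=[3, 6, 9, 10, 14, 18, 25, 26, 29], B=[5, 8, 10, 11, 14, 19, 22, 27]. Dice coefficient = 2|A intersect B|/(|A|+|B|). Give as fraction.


A intersect B = [10, 14]
|A intersect B| = 2
|A| = 9, |B| = 8
Dice = 2*2 / (9+8)
= 4 / 17 = 4/17

4/17


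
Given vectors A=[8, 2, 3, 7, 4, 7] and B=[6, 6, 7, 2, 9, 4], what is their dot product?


Dot product = sum of element-wise products
A[0]*B[0] = 8*6 = 48
A[1]*B[1] = 2*6 = 12
A[2]*B[2] = 3*7 = 21
A[3]*B[3] = 7*2 = 14
A[4]*B[4] = 4*9 = 36
A[5]*B[5] = 7*4 = 28
Sum = 48 + 12 + 21 + 14 + 36 + 28 = 159

159


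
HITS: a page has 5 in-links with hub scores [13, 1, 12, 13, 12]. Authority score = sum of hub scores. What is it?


Authority = sum of hub scores of in-linkers
In-link 1: hub score = 13
In-link 2: hub score = 1
In-link 3: hub score = 12
In-link 4: hub score = 13
In-link 5: hub score = 12
Authority = 13 + 1 + 12 + 13 + 12 = 51

51


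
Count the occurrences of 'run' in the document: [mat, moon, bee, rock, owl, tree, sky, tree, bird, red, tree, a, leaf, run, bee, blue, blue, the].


Document has 18 words
Scanning for 'run':
Found at positions: [13]
Count = 1

1


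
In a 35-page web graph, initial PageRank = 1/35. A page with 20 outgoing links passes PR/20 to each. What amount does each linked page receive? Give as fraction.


Initial PR = 1/35 = 1/35
Outlinks = 20
Contribution per link = PR / outlinks
= 1/35 / 20
= 1/700

1/700


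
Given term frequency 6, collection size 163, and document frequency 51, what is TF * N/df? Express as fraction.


TF * (N/df)
= 6 * (163/51)
= 6 * 163/51
= 326/17

326/17


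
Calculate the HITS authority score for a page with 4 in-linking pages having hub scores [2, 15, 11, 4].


Authority = sum of hub scores of in-linkers
In-link 1: hub score = 2
In-link 2: hub score = 15
In-link 3: hub score = 11
In-link 4: hub score = 4
Authority = 2 + 15 + 11 + 4 = 32

32


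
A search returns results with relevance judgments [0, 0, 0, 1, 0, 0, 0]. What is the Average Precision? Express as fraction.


Computing P@k for each relevant position:
Position 1: not relevant
Position 2: not relevant
Position 3: not relevant
Position 4: relevant, P@4 = 1/4 = 1/4
Position 5: not relevant
Position 6: not relevant
Position 7: not relevant
Sum of P@k = 1/4 = 1/4
AP = 1/4 / 1 = 1/4

1/4


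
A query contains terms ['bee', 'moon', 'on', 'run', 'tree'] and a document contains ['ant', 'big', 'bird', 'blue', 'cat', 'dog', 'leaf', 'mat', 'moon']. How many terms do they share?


Query terms: ['bee', 'moon', 'on', 'run', 'tree']
Document terms: ['ant', 'big', 'bird', 'blue', 'cat', 'dog', 'leaf', 'mat', 'moon']
Common terms: ['moon']
Overlap count = 1

1


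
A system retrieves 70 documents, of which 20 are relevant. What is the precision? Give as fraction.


Precision = relevant_retrieved / total_retrieved
= 20 / 70
= 20 / (20 + 50)
= 2/7

2/7


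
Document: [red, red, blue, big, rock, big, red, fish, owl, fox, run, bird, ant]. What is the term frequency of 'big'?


Document has 13 words
Scanning for 'big':
Found at positions: [3, 5]
Count = 2

2


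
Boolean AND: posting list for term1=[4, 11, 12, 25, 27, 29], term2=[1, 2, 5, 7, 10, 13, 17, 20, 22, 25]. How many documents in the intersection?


Boolean AND: find intersection of posting lists
term1 docs: [4, 11, 12, 25, 27, 29]
term2 docs: [1, 2, 5, 7, 10, 13, 17, 20, 22, 25]
Intersection: [25]
|intersection| = 1

1


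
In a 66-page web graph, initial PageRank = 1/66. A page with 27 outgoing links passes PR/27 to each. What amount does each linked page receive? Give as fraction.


Initial PR = 1/66 = 1/66
Outlinks = 27
Contribution per link = PR / outlinks
= 1/66 / 27
= 1/1782

1/1782


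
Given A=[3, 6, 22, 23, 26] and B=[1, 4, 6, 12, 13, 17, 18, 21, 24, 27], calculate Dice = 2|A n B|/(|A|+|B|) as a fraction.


A intersect B = [6]
|A intersect B| = 1
|A| = 5, |B| = 10
Dice = 2*1 / (5+10)
= 2 / 15 = 2/15

2/15


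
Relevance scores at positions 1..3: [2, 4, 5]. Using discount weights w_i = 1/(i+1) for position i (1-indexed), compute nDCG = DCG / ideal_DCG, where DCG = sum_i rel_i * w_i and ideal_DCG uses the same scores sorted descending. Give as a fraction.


Position discount weights w_i = 1/(i+1) for i=1..3:
Weights = [1/2, 1/3, 1/4]
Actual relevance: [2, 4, 5]
DCG = 2/2 + 4/3 + 5/4 = 43/12
Ideal relevance (sorted desc): [5, 4, 2]
Ideal DCG = 5/2 + 4/3 + 2/4 = 13/3
nDCG = DCG / ideal_DCG = 43/12 / 13/3 = 43/52

43/52


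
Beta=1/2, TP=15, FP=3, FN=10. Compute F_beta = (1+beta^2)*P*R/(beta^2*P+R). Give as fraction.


P = TP/(TP+FP) = 15/18 = 5/6
R = TP/(TP+FN) = 15/25 = 3/5
beta^2 = 1/2^2 = 1/4
(1 + beta^2) = 5/4
Numerator = (1+beta^2)*P*R = 5/8
Denominator = beta^2*P + R = 5/24 + 3/5 = 97/120
F_beta = 75/97

75/97


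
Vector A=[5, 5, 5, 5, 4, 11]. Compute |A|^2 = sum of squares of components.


|A|^2 = sum of squared components
A[0]^2 = 5^2 = 25
A[1]^2 = 5^2 = 25
A[2]^2 = 5^2 = 25
A[3]^2 = 5^2 = 25
A[4]^2 = 4^2 = 16
A[5]^2 = 11^2 = 121
Sum = 25 + 25 + 25 + 25 + 16 + 121 = 237

237


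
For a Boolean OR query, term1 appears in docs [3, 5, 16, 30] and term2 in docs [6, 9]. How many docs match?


Boolean OR: find union of posting lists
term1 docs: [3, 5, 16, 30]
term2 docs: [6, 9]
Union: [3, 5, 6, 9, 16, 30]
|union| = 6

6


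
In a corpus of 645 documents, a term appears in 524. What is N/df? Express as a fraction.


IDF ratio = N / df
= 645 / 524
= 645/524

645/524


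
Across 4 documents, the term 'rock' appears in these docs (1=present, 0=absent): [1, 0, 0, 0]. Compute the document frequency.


Checking each document for 'rock':
Doc 1: present
Doc 2: absent
Doc 3: absent
Doc 4: absent
df = sum of presences = 1 + 0 + 0 + 0 = 1

1


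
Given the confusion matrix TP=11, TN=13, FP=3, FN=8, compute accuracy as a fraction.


Accuracy = (TP + TN) / (TP + TN + FP + FN)
TP + TN = 11 + 13 = 24
Total = 11 + 13 + 3 + 8 = 35
Accuracy = 24 / 35 = 24/35

24/35


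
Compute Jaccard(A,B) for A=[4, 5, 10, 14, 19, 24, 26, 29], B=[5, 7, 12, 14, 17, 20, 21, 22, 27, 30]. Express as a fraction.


A intersect B = [5, 14]
|A intersect B| = 2
A union B = [4, 5, 7, 10, 12, 14, 17, 19, 20, 21, 22, 24, 26, 27, 29, 30]
|A union B| = 16
Jaccard = 2/16 = 1/8

1/8


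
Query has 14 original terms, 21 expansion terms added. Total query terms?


Original terms: 14
Expansion terms: 21
Total = 14 + 21 = 35

35


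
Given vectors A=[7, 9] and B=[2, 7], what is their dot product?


Dot product = sum of element-wise products
A[0]*B[0] = 7*2 = 14
A[1]*B[1] = 9*7 = 63
Sum = 14 + 63 = 77

77


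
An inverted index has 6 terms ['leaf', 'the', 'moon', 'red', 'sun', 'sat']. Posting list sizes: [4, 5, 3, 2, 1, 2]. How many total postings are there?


Summing posting list sizes:
'leaf': 4 postings
'the': 5 postings
'moon': 3 postings
'red': 2 postings
'sun': 1 postings
'sat': 2 postings
Total = 4 + 5 + 3 + 2 + 1 + 2 = 17

17


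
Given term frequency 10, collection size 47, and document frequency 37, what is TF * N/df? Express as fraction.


TF * (N/df)
= 10 * (47/37)
= 10 * 47/37
= 470/37

470/37


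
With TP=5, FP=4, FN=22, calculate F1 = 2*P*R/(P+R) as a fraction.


F1 = 2 * P * R / (P + R)
P = TP/(TP+FP) = 5/9 = 5/9
R = TP/(TP+FN) = 5/27 = 5/27
2 * P * R = 2 * 5/9 * 5/27 = 50/243
P + R = 5/9 + 5/27 = 20/27
F1 = 50/243 / 20/27 = 5/18

5/18


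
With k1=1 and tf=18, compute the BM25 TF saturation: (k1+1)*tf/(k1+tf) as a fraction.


BM25 TF component = (k1+1)*tf / (k1+tf)
k1 = 1, tf = 18
Numerator = (1+1)*18 = 36
Denominator = 1 + 18 = 19
= 36/19 = 36/19

36/19


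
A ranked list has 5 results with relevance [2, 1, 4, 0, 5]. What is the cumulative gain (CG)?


Cumulative Gain = sum of relevance scores
Position 1: rel=2, running sum=2
Position 2: rel=1, running sum=3
Position 3: rel=4, running sum=7
Position 4: rel=0, running sum=7
Position 5: rel=5, running sum=12
CG = 12

12


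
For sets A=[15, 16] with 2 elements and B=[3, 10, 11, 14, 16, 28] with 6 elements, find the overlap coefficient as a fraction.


A intersect B = [16]
|A intersect B| = 1
min(|A|, |B|) = min(2, 6) = 2
Overlap = 1 / 2 = 1/2

1/2


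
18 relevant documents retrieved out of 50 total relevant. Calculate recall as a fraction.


Recall = retrieved_relevant / total_relevant
= 18 / 50
= 18 / (18 + 32)
= 9/25

9/25


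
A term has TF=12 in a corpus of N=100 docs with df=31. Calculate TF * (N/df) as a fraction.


TF * (N/df)
= 12 * (100/31)
= 12 * 100/31
= 1200/31

1200/31


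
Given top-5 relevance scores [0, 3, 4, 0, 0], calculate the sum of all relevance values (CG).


Cumulative Gain = sum of relevance scores
Position 1: rel=0, running sum=0
Position 2: rel=3, running sum=3
Position 3: rel=4, running sum=7
Position 4: rel=0, running sum=7
Position 5: rel=0, running sum=7
CG = 7

7


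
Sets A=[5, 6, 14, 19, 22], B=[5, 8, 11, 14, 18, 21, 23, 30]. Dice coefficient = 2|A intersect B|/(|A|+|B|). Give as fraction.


A intersect B = [5, 14]
|A intersect B| = 2
|A| = 5, |B| = 8
Dice = 2*2 / (5+8)
= 4 / 13 = 4/13

4/13


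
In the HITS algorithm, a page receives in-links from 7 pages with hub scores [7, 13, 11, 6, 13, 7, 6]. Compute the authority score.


Authority = sum of hub scores of in-linkers
In-link 1: hub score = 7
In-link 2: hub score = 13
In-link 3: hub score = 11
In-link 4: hub score = 6
In-link 5: hub score = 13
In-link 6: hub score = 7
In-link 7: hub score = 6
Authority = 7 + 13 + 11 + 6 + 13 + 7 + 6 = 63

63


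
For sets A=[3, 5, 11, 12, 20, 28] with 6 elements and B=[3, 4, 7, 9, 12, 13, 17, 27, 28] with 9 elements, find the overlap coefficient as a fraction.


A intersect B = [3, 12, 28]
|A intersect B| = 3
min(|A|, |B|) = min(6, 9) = 6
Overlap = 3 / 6 = 1/2

1/2


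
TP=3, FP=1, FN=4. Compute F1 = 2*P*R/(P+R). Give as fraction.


F1 = 2 * P * R / (P + R)
P = TP/(TP+FP) = 3/4 = 3/4
R = TP/(TP+FN) = 3/7 = 3/7
2 * P * R = 2 * 3/4 * 3/7 = 9/14
P + R = 3/4 + 3/7 = 33/28
F1 = 9/14 / 33/28 = 6/11

6/11


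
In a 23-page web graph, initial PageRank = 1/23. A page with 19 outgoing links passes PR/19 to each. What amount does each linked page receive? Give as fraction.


Initial PR = 1/23 = 1/23
Outlinks = 19
Contribution per link = PR / outlinks
= 1/23 / 19
= 1/437

1/437


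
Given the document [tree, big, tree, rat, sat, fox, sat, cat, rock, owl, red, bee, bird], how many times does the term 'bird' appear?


Document has 13 words
Scanning for 'bird':
Found at positions: [12]
Count = 1

1


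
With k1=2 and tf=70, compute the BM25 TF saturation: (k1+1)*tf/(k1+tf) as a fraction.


BM25 TF component = (k1+1)*tf / (k1+tf)
k1 = 2, tf = 70
Numerator = (2+1)*70 = 210
Denominator = 2 + 70 = 72
= 210/72 = 35/12

35/12


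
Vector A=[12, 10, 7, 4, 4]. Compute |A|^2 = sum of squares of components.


|A|^2 = sum of squared components
A[0]^2 = 12^2 = 144
A[1]^2 = 10^2 = 100
A[2]^2 = 7^2 = 49
A[3]^2 = 4^2 = 16
A[4]^2 = 4^2 = 16
Sum = 144 + 100 + 49 + 16 + 16 = 325

325


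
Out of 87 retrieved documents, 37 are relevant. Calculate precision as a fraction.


Precision = relevant_retrieved / total_retrieved
= 37 / 87
= 37 / (37 + 50)
= 37/87

37/87


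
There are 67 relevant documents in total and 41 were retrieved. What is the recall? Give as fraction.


Recall = retrieved_relevant / total_relevant
= 41 / 67
= 41 / (41 + 26)
= 41/67

41/67


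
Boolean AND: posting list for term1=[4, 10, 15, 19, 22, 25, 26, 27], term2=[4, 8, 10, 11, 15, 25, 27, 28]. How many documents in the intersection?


Boolean AND: find intersection of posting lists
term1 docs: [4, 10, 15, 19, 22, 25, 26, 27]
term2 docs: [4, 8, 10, 11, 15, 25, 27, 28]
Intersection: [4, 10, 15, 25, 27]
|intersection| = 5

5


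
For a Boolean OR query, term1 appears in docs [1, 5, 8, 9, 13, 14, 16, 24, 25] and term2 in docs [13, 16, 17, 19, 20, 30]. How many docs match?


Boolean OR: find union of posting lists
term1 docs: [1, 5, 8, 9, 13, 14, 16, 24, 25]
term2 docs: [13, 16, 17, 19, 20, 30]
Union: [1, 5, 8, 9, 13, 14, 16, 17, 19, 20, 24, 25, 30]
|union| = 13

13


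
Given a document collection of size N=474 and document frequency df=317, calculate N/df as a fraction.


IDF ratio = N / df
= 474 / 317
= 474/317

474/317


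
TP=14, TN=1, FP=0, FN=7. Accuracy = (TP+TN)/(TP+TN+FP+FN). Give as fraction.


Accuracy = (TP + TN) / (TP + TN + FP + FN)
TP + TN = 14 + 1 = 15
Total = 14 + 1 + 0 + 7 = 22
Accuracy = 15 / 22 = 15/22

15/22


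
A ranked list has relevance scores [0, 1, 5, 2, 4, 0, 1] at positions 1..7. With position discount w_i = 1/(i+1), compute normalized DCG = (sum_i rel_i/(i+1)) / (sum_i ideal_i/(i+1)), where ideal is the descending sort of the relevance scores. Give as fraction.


Position discount weights w_i = 1/(i+1) for i=1..7:
Weights = [1/2, 1/3, 1/4, 1/5, 1/6, 1/7, 1/8]
Actual relevance: [0, 1, 5, 2, 4, 0, 1]
DCG = 0/2 + 1/3 + 5/4 + 2/5 + 4/6 + 0/7 + 1/8 = 111/40
Ideal relevance (sorted desc): [5, 4, 2, 1, 1, 0, 0]
Ideal DCG = 5/2 + 4/3 + 2/4 + 1/5 + 1/6 + 0/7 + 0/8 = 47/10
nDCG = DCG / ideal_DCG = 111/40 / 47/10 = 111/188

111/188


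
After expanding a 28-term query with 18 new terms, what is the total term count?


Original terms: 28
Expansion terms: 18
Total = 28 + 18 = 46

46


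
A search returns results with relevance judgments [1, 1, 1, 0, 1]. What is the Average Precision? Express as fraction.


Computing P@k for each relevant position:
Position 1: relevant, P@1 = 1/1 = 1
Position 2: relevant, P@2 = 2/2 = 1
Position 3: relevant, P@3 = 3/3 = 1
Position 4: not relevant
Position 5: relevant, P@5 = 4/5 = 4/5
Sum of P@k = 1 + 1 + 1 + 4/5 = 19/5
AP = 19/5 / 4 = 19/20

19/20


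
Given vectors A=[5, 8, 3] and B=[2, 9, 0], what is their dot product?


Dot product = sum of element-wise products
A[0]*B[0] = 5*2 = 10
A[1]*B[1] = 8*9 = 72
A[2]*B[2] = 3*0 = 0
Sum = 10 + 72 + 0 = 82

82


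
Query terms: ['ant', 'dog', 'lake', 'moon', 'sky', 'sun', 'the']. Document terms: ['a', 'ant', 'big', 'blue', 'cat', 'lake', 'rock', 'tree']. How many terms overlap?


Query terms: ['ant', 'dog', 'lake', 'moon', 'sky', 'sun', 'the']
Document terms: ['a', 'ant', 'big', 'blue', 'cat', 'lake', 'rock', 'tree']
Common terms: ['ant', 'lake']
Overlap count = 2

2


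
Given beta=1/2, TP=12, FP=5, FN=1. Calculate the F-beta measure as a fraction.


P = TP/(TP+FP) = 12/17 = 12/17
R = TP/(TP+FN) = 12/13 = 12/13
beta^2 = 1/2^2 = 1/4
(1 + beta^2) = 5/4
Numerator = (1+beta^2)*P*R = 180/221
Denominator = beta^2*P + R = 3/17 + 12/13 = 243/221
F_beta = 20/27

20/27


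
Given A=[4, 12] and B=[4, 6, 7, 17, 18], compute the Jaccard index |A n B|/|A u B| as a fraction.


A intersect B = [4]
|A intersect B| = 1
A union B = [4, 6, 7, 12, 17, 18]
|A union B| = 6
Jaccard = 1/6 = 1/6

1/6


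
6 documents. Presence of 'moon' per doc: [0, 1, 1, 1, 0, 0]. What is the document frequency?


Checking each document for 'moon':
Doc 1: absent
Doc 2: present
Doc 3: present
Doc 4: present
Doc 5: absent
Doc 6: absent
df = sum of presences = 0 + 1 + 1 + 1 + 0 + 0 = 3

3


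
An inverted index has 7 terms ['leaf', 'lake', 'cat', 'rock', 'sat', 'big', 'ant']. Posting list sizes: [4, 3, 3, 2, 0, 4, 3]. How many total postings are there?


Summing posting list sizes:
'leaf': 4 postings
'lake': 3 postings
'cat': 3 postings
'rock': 2 postings
'sat': 0 postings
'big': 4 postings
'ant': 3 postings
Total = 4 + 3 + 3 + 2 + 0 + 4 + 3 = 19

19


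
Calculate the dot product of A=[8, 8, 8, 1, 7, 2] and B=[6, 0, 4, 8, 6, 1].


Dot product = sum of element-wise products
A[0]*B[0] = 8*6 = 48
A[1]*B[1] = 8*0 = 0
A[2]*B[2] = 8*4 = 32
A[3]*B[3] = 1*8 = 8
A[4]*B[4] = 7*6 = 42
A[5]*B[5] = 2*1 = 2
Sum = 48 + 0 + 32 + 8 + 42 + 2 = 132

132


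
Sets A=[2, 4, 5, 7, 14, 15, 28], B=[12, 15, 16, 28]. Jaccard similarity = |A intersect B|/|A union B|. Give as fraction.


A intersect B = [15, 28]
|A intersect B| = 2
A union B = [2, 4, 5, 7, 12, 14, 15, 16, 28]
|A union B| = 9
Jaccard = 2/9 = 2/9

2/9


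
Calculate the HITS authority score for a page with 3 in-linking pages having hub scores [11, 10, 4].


Authority = sum of hub scores of in-linkers
In-link 1: hub score = 11
In-link 2: hub score = 10
In-link 3: hub score = 4
Authority = 11 + 10 + 4 = 25

25


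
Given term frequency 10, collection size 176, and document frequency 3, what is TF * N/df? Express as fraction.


TF * (N/df)
= 10 * (176/3)
= 10 * 176/3
= 1760/3

1760/3


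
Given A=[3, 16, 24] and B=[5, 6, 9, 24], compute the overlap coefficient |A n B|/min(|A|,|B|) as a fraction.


A intersect B = [24]
|A intersect B| = 1
min(|A|, |B|) = min(3, 4) = 3
Overlap = 1 / 3 = 1/3

1/3


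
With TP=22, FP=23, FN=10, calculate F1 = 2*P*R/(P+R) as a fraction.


F1 = 2 * P * R / (P + R)
P = TP/(TP+FP) = 22/45 = 22/45
R = TP/(TP+FN) = 22/32 = 11/16
2 * P * R = 2 * 22/45 * 11/16 = 121/180
P + R = 22/45 + 11/16 = 847/720
F1 = 121/180 / 847/720 = 4/7

4/7


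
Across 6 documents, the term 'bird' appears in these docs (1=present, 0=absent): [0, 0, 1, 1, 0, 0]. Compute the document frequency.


Checking each document for 'bird':
Doc 1: absent
Doc 2: absent
Doc 3: present
Doc 4: present
Doc 5: absent
Doc 6: absent
df = sum of presences = 0 + 0 + 1 + 1 + 0 + 0 = 2

2
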